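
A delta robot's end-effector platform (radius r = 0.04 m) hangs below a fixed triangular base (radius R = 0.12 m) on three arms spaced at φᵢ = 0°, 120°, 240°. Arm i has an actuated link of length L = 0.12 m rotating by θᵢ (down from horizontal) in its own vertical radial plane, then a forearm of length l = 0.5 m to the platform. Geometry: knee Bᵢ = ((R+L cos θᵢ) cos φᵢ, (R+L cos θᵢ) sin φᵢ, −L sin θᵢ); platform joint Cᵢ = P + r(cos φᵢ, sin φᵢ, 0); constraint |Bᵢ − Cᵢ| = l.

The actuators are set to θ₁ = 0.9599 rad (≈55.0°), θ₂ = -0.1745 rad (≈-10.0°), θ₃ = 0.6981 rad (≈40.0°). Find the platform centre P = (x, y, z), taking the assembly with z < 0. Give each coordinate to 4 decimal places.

(-0.1436, 0.1463, -0.4765)

centre 1 = (0.1488·cos0.0°, 0.1488·sin0.0°, -0.0983) = (0.1488, 0.0000, -0.0983)
arm 2 at φ=120.0°: ρ2 = 0.1982;  centre 2 = (-0.0991, 0.1716, 0.0208)
centre 3 = (0.1719·cos240.0°, 0.1719·sin240.0°, -0.0771) = (-0.0860, -0.1489, -0.0771)
|centre ₂|²−|centre ₁|² = 0.0079;  |centre ₃|²−|centre ₁|² = 0.0037
[-0.4958 0.3433 0.2383]·P = 0.0079;  [-0.4696 -0.2978 0.0423]·P = 0.0037
Cramer: x(z) = -0.0117+0.2768z;  y(z) = 0.0061-0.2943z
quadratic in z: (1.1632)z²+(0.1041)z+(-0.2145)=0, √Δ=1.0045 → z ∈ {-0.4765, 0.3870}; z = -0.4765 (taking z<0)
x = -0.1436, y = 0.1463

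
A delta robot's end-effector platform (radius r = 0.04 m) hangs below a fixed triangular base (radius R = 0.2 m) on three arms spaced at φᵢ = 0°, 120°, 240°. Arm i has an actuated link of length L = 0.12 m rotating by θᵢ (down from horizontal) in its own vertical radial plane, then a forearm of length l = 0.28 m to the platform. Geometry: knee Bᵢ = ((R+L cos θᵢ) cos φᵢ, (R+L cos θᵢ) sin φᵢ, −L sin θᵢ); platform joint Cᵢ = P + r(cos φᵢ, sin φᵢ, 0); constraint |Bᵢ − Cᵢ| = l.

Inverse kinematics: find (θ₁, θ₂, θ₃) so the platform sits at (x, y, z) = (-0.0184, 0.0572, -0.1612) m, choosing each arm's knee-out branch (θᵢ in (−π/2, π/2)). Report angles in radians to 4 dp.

rotate P by −φ1: (-0.0184, 0.0572, -0.1612)
  e−x'=0.1784;  (l²−L²−(e−x')²−y'²−z²)/2L = 0.0122
  √(A²+B²)=0.2404;  θ1 = -0.7348+1.5202 ≈ 0.7854
φ2=120.0° → target in arm frame (0.0587, -0.0127)
  A=0.1013, B=-0.1612, C=(l²−L²−A²−y'²−z²)/(2L)=0.1150
  θ2 = atan2(B,A) + arccos(C/0.1904) = -0.0877
arm 3 (φ=240.0°): x'=-0.0403, y'=-0.0445
  A=0.2003, B=-0.1612, C=(l²−L²−A²−y'²−z²)/(2L)=-0.0171
  √(A²+B²)=0.2571;  θ3 = -0.6776+1.6373 ≈ 0.9598

θ₁ = 0.7854, θ₂ = -0.0877, θ₃ = 0.9598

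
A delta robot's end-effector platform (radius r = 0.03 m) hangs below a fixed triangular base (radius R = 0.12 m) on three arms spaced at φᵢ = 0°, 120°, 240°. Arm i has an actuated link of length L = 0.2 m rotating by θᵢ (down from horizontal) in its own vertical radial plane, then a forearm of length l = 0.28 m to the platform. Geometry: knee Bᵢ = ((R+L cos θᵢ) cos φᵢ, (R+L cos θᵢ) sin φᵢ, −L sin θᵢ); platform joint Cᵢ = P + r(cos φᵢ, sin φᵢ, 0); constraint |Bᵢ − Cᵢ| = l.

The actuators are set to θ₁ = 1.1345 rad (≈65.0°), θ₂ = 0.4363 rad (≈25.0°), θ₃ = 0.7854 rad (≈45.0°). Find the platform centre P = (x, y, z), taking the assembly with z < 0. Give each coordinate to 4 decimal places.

centre 1 = (0.1745·cos0.0°, 0.1745·sin0.0°, -0.1813) = (0.1745, 0.0000, -0.1813)
φ2=120.0°: virtual centre (-0.1356, 0.2349, -0.0845), radius l
centre 3 = (0.2314·cos240.0°, 0.2314·sin240.0°, -0.1414) = (-0.1157, -0.2004, -0.1414)
subtract pairs → two planes through P
[-0.6203 0.4698 0.1935]·P = 0.0174;  [-0.5805 -0.4008 0.0797]·P = 0.0102
det = 0.5214;  x = -0.0226+0.2206z,  y = 0.0072+-0.1206z
quadratic in z: (1.0632)z²+(0.2738)z+(-0.0066)=0, √Δ=0.3212 → z ∈ {-0.2798, 0.0223}; z = -0.2798 (taking z<0)
x = -0.0843, y = 0.0410

(-0.0843, 0.0410, -0.2798)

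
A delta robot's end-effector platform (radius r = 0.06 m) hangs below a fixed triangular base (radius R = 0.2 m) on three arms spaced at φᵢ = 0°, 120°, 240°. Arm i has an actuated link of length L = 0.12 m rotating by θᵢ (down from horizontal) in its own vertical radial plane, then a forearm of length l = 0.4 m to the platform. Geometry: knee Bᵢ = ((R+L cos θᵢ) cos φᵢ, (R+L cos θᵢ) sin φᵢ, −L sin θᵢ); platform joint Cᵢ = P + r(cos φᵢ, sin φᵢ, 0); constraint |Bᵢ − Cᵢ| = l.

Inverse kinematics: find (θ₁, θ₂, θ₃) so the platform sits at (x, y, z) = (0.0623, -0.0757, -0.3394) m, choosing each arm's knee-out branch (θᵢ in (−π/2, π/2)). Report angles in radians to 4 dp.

arm 1 (φ=0.0°): x'=0.0623, y'=-0.0757
  A=0.0777, B=-0.3394, C=(l²−L²−A²−y'²−z²)/(2L)=0.0777
  γ=atan2(-0.3394,0.0777)=-1.3457;  ψ=arccos(0.2231)=1.3458;  θ1=γ+ψ≈0.0001
φ2=120.0° → target in arm frame (-0.0967, -0.0161)
  A=0.2367, B=-0.3394, C=(l²−L²−A²−y'²−z²)/(2L)=-0.1078
  θ2 = atan2(B,A) + arccos(C/0.4138) = 0.8727
arm 3 (φ=240.0°): x'=0.0344, y'=0.0918
  A=0.1056, B=-0.3394, C=(l²−L²−A²−y'²−z²)/(2L)=0.0451
  γ=atan2(-0.3394,0.1056)=-1.2692;  ψ=arccos(0.1270)=1.4435;  θ3=γ+ψ≈0.1743

θ₁ = 0.0001, θ₂ = 0.8727, θ₃ = 0.1743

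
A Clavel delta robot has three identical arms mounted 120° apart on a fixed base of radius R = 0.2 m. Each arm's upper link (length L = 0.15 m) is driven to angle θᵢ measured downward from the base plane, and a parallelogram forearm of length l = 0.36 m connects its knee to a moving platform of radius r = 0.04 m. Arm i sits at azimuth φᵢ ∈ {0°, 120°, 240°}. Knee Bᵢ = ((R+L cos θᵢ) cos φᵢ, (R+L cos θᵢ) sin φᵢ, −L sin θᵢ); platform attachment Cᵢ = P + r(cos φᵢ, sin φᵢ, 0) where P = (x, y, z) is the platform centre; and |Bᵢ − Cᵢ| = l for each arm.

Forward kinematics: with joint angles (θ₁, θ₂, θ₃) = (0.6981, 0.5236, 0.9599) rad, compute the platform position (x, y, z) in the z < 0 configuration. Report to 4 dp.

(0.0071, 0.0497, -0.3318)

arm 1 at φ=0.0°: (R−r)+L cos θ1 = 0.2749;  S1 = (0.2749, 0.0000, -0.0964)
arm 2 at φ=120.0°: (R−r)+L cos θ2 = 0.2899;  S2 = (-0.1450, 0.2511, -0.0750)
φ3=240.0°: virtual centre (-0.1230, -0.2131, -0.1229), radius l
eliminate P² terms by subtracting sphere 1 from 2 and 3
linear system: -0.8397x+0.5021y = 0.0048−0.0428z; -0.7959x+-0.4262y = -0.0092−-0.0529z
det = 0.7575;  x = 0.0034+-0.0110z,  y = 0.0153+-0.1037z
sphere 1 gives Az²+Bz+C=0 with A=1.0109, B=0.1956, C=-0.0464;  B²−4AC=0.2257;  roots -0.3318, 0.1383;  negative root z = -0.3318
x = 0.0071, y = 0.0497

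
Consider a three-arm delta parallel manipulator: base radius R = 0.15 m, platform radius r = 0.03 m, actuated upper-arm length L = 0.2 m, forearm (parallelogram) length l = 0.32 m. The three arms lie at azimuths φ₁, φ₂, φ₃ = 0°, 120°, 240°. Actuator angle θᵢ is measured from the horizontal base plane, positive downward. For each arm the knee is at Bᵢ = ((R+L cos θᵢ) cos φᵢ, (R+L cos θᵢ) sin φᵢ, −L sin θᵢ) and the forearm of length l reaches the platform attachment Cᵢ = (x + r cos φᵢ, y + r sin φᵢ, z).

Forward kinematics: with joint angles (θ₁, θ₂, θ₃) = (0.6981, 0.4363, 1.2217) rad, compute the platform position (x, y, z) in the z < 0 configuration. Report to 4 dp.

(0.0280, 0.1095, -0.3026)

φ1=0.0°: virtual centre (0.2732, 0.0000, -0.1286), radius l
O2 = (0.3013·cos120.0°, 0.3013·sin120.0°, -0.0845) = (-0.1506, 0.2609, -0.0845)
φ3=240.0°: virtual centre (-0.0942, -0.1632, -0.1879), radius l
eliminate P² terms by subtracting sphere 1 from 2 and 3
linear system: -0.8477x+0.5218y = 0.0067−0.0881z; -0.7348x+-0.3263y = -0.0204−-0.1188z
det = 0.6601;  x = 0.0128+-0.0503z,  y = 0.0336+-0.2506z
quadratic in z: (1.0653)z²+(0.2665)z+(-0.0169)=0, √Δ=0.3782 → z ∈ {-0.3026, 0.0525}; z = -0.3026 (taking z<0)
x = 0.0280, y = 0.1095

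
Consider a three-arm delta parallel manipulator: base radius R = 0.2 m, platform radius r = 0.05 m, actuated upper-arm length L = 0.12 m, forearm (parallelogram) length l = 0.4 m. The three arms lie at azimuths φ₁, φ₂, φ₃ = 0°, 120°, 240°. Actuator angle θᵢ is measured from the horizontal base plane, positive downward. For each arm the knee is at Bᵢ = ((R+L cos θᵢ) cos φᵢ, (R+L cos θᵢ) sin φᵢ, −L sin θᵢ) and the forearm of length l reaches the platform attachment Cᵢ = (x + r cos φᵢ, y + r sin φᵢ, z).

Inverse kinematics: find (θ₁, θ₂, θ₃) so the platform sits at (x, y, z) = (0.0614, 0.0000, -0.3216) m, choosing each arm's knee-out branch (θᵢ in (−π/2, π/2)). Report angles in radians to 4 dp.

rotate P by −φ1: (0.0614, 0.0000, -0.3216)
  e−x'=0.0886;  (l²−L²−(e−x')²−y'²−z²)/2L = 0.1430
  γ=atan2(-0.3216,0.0886)=-1.3020;  ψ=arccos(0.4287)=1.1277;  θ1=γ+ψ≈-0.1743
rotate P by −φ2: (-0.0307, -0.0532, -0.3216)
  A=0.1807, B=-0.3216, C=(l²−L²−A²−y'²−z²)/(2L)=0.0279
  θ2 = atan2(B,A) + arccos(C/0.3689) = 0.4362
arm 3 (φ=240.0°): x'=-0.0307, y'=0.0532
  e−x'=0.1807;  (l²−L²−(e−x')²−y'²−z²)/2L = 0.0279
  θ3 = atan2(B,A) + arccos(C/0.3689) = 0.4362

θ₁ = -0.1743, θ₂ = 0.4362, θ₃ = 0.4362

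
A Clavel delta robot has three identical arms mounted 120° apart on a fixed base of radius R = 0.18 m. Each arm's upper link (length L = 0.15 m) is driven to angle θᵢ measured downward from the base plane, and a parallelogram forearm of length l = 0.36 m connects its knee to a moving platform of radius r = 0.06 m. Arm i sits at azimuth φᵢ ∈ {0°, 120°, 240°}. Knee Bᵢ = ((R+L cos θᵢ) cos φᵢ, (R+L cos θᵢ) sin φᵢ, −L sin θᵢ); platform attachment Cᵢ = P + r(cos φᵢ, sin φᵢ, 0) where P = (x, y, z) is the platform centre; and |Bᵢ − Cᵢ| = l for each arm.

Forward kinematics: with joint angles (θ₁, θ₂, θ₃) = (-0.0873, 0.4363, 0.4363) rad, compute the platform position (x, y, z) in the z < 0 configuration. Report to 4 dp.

φ1=0.0°: virtual centre (0.2694, 0.0000, 0.0131), radius l
arm 2 at φ=120.0°: e+L cos θ2 = 0.2559;  centre 2 = (-0.1280, 0.2217, -0.0634)
φ3=240.0°: virtual centre (-0.1280, -0.2217, -0.0634), radius l
|centre ₂|²−|centre ₁|² = -0.0032;  |centre ₃|²−|centre ₁|² = -0.0032
[-0.7948 0.4433 -0.1529]·P = -0.0032;  [-0.7948 -0.4433 -0.1529]·P = -0.0032
det = 0.7047;  x = 0.0041+-0.1924z,  y = 0.0000+0.0000z
sphere 1 gives Az²+Bz+C=0 with A=1.0370, B=0.0760, C=-0.0590;  B²−4AC=0.2506;  roots -0.2780, 0.2047;  negative root z = -0.2780
x = 0.0576, y = 0.0000

(0.0576, 0.0000, -0.2780)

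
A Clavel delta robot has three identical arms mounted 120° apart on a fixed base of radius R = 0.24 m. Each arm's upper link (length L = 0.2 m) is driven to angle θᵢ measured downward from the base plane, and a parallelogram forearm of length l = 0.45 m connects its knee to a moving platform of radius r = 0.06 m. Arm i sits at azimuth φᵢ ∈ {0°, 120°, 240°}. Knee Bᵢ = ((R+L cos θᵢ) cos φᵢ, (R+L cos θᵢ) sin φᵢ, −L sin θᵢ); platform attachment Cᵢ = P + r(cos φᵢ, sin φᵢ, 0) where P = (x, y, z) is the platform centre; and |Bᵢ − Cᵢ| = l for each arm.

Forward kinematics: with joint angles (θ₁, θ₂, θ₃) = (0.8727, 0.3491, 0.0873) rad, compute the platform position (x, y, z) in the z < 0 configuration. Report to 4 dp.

(-0.0993, -0.0291, -0.3411)

arm 1 at φ=0.0°: ρ1 = 0.3086;  S1 = (0.3086, 0.0000, -0.1532)
S2 = (0.3679·cos120.0°, 0.3679·sin120.0°, -0.0684) = (-0.1840, 0.3186, -0.0684)
arm 3 at φ=240.0°: ρ3 = 0.3792;  S3 = (-0.1896, -0.3284, -0.0174)
|S₂|²−|S₁|² = 0.0214;  |S₃|²−|S₁|² = 0.0254
[-0.9850 0.6373 0.1696]·P = 0.0214;  [-0.9963 -0.6569 0.2716]·P = 0.0254
det = 1.2820;  x = -0.0236+0.2219z,  y = -0.0029+0.0768z
sphere 1 gives Az²+Bz+C=0 with A=1.0551, B=0.1586, C=-0.0687;  B²−4AC=0.3151;  roots -0.3411, 0.1908;  negative root z = -0.3411
x = -0.0993, y = -0.0291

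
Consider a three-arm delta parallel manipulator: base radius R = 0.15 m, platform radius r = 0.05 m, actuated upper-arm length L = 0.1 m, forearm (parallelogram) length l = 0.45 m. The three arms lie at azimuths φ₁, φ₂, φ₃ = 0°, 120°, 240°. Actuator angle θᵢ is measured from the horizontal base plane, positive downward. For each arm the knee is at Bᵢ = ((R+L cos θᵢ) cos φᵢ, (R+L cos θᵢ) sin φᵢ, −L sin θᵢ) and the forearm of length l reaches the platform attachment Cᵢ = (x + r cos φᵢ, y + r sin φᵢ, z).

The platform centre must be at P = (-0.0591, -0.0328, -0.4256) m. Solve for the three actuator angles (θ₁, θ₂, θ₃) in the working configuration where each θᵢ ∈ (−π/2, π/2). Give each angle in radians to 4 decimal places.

θ₁ = 0.5238, θ₂ = 0.2623, θ₃ = 0.0003

rotate P by −φ1: (-0.0591, -0.0328, -0.4256)
  e−x'=0.1591;  (l²−L²−(e−x')²−y'²−z²)/2L = -0.0751
  θ1 = atan2(B,A) + arccos(C/0.4544) = 0.5238
rotate P by −φ2: (0.0011, 0.0676, -0.4256)
  A=0.0989, B=-0.4256, C=(l²−L²−A²−y'²−z²)/(2L)=-0.0149
  γ=atan2(-0.4256,0.0989)=-1.3426;  ψ=arccos(-0.0340)=1.6048;  θ2=γ+ψ≈0.2623
rotate P by −φ3: (0.0580, -0.0348, -0.4256)
  A cos θ + B sin θ = C:  0.0420·cos θ + -0.4256·sin θ = 0.0419
  √(A²+B²)=0.4277;  θ3 = -1.4723+1.4726 ≈ 0.0003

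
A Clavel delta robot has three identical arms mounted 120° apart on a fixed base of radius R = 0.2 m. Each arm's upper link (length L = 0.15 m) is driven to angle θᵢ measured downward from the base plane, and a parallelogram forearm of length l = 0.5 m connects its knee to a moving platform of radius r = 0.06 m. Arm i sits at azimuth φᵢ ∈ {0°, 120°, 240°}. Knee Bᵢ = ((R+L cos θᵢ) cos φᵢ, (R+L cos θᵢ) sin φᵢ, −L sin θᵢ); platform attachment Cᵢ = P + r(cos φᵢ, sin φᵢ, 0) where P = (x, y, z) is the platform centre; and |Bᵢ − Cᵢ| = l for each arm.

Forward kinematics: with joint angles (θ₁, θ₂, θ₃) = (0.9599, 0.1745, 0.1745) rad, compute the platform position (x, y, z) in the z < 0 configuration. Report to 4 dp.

φ1=0.0°: virtual centre (0.2260, 0.0000, -0.1229), radius l
centre 2 = (0.2877·cos120.0°, 0.2877·sin120.0°, -0.0260) = (-0.1439, 0.2492, -0.0260)
φ3=240.0°: virtual centre (-0.1439, -0.2492, -0.0260), radius l
eliminate P² terms by subtracting sphere 1 from 2 and 3
plane₁₂: -0.7398x+0.4983y+0.1937z = 0.0173
det = 0.7374;  x = -0.0233+0.2618z,  y = 0.0000+0.0000z
sphere 1 gives Az²+Bz+C=0 with A=1.0685, B=0.1152, C=-0.1727;  B²−4AC=0.7514;  roots -0.4595, 0.3517;  negative root z = -0.4595
x = -0.1436, y = 0.0000

(-0.1436, 0.0000, -0.4595)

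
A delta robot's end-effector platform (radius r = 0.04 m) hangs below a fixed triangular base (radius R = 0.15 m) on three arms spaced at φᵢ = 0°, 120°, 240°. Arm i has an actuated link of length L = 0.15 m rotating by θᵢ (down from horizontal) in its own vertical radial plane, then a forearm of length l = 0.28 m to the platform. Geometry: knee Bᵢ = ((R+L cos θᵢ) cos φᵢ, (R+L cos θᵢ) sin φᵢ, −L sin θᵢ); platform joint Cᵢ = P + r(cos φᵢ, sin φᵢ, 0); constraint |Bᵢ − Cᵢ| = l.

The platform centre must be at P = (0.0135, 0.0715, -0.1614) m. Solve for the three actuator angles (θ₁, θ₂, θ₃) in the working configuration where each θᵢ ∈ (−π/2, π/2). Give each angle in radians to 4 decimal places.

φ1=0.0° → target in arm frame (0.0135, 0.0715)
  A cos θ + B sin θ = C:  0.0965·cos θ + -0.1614·sin θ = 0.0514
  γ=atan2(-0.1614,0.0965)=-1.0319;  ψ=arccos(0.2734)=1.2938;  θ1=γ+ψ≈0.2619
rotate P by −φ2: (0.0552, -0.0474, -0.1614)
  A=0.0548, B=-0.1614, C=(l²−L²−A²−y'²−z²)/(2L)=0.0820
  θ2 = atan2(B,A) + arccos(C/0.1705) = -0.1742
φ3=240.0° → target in arm frame (-0.0687, -0.0241)
  A=0.1787, B=-0.1614, C=(l²−L²−A²−y'²−z²)/(2L)=-0.0088
  θ3 = atan2(B,A) + arccos(C/0.2408) = 0.8729

θ₁ = 0.2619, θ₂ = -0.1742, θ₃ = 0.8729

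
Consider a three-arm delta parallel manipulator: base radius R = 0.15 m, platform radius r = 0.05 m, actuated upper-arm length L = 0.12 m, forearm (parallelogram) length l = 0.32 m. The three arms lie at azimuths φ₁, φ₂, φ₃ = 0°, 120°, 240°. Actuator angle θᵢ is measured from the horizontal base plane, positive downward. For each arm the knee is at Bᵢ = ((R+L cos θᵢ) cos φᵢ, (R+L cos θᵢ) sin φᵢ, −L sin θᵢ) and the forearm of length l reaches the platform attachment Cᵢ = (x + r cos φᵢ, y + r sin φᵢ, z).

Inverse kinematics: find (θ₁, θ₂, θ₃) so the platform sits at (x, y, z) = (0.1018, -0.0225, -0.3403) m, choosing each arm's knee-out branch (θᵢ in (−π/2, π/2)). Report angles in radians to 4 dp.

φ1=0.0° → target in arm frame (0.1018, -0.0225)
  A cos θ + B sin θ = C:  -0.0018·cos θ + -0.3403·sin θ = -0.1180
  θ1 = atan2(B,A) + arccos(C/0.3403) = 0.3487
rotate P by −φ2: (-0.0704, -0.0769, -0.3403)
  A cos θ + B sin θ = C:  0.1704·cos θ + -0.3403·sin θ = -0.2615
  √(A²+B²)=0.3806;  θ2 = -1.1066+2.3282 ≈ 1.2216
φ3=240.0° → target in arm frame (-0.0314, 0.0994)
  A cos θ + B sin θ = C:  0.1314·cos θ + -0.3403·sin θ = -0.2290
  γ=atan2(-0.3403,0.1314)=-1.2023;  ψ=arccos(-0.6277)=2.2494;  θ3=γ+ψ≈1.0471

θ₁ = 0.3487, θ₂ = 1.2216, θ₃ = 1.0471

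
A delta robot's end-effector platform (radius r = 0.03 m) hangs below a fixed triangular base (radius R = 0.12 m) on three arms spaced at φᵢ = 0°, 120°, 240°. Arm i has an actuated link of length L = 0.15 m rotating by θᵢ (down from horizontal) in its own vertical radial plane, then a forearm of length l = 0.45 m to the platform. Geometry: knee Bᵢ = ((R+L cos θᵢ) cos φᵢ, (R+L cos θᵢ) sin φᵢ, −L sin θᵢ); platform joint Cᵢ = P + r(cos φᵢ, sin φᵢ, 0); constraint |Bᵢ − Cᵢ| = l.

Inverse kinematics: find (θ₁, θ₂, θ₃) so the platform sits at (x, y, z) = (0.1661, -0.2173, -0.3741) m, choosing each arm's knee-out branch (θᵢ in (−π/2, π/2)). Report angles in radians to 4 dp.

θ₁ = -0.0873, θ₂ = 1.3961, θ₃ = 0.1743

rotate P by −φ1: (0.1661, -0.2173, -0.3741)
  A=-0.0761, B=-0.3741, C=(l²−L²−A²−y'²−z²)/(2L)=-0.0432
  γ=atan2(-0.3741,-0.0761)=-1.7715;  ψ=arccos(-0.1132)=1.6842;  θ1=γ+ψ≈-0.0873
arm 2 (φ=120.0°): x'=-0.2712, y'=-0.0352
  A=0.3612, B=-0.3741, C=(l²−L²−A²−y'²−z²)/(2L)=-0.3056
  √(A²+B²)=0.5200;  θ2 = -0.8029+2.1990 ≈ 1.3961
rotate P by −φ3: (0.1051, 0.2525, -0.3741)
  A=-0.0151, B=-0.3741, C=(l²−L²−A²−y'²−z²)/(2L)=-0.0798
  θ3 = atan2(B,A) + arccos(C/0.3744) = 0.1743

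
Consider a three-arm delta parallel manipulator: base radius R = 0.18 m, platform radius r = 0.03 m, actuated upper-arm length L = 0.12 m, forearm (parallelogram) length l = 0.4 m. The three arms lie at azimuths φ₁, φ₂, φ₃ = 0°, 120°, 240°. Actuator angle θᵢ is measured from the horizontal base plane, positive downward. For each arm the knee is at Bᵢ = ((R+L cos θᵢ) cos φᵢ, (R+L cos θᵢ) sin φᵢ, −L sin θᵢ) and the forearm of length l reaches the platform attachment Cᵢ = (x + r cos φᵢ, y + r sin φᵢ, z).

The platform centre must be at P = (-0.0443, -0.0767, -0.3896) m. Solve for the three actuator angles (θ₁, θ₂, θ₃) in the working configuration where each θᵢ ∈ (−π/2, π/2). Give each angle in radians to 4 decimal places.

arm 1 (φ=0.0°): x'=-0.0443, y'=-0.0767
  e−x'=0.1943;  (l²−L²−(e−x')²−y'²−z²)/2L = -0.2076
  √(A²+B²)=0.4354;  θ1 = -1.1082+2.0679 ≈ 0.9597
arm 2 (φ=120.0°): x'=-0.0443, y'=0.0767
  A cos θ + B sin θ = C:  0.1943·cos θ + -0.3896·sin θ = -0.2076
  θ2 = atan2(B,A) + arccos(C/0.4354) = 0.9596
arm 3 (φ=240.0°): x'=0.0886, y'=0.0000
  A=0.0614, B=-0.3896, C=(l²−L²−A²−y'²−z²)/(2L)=-0.0415
  γ=atan2(-0.3896,0.0614)=-1.4144;  ψ=arccos(-0.1052)=1.6762;  θ3=γ+ψ≈0.2618

θ₁ = 0.9597, θ₂ = 0.9596, θ₃ = 0.2618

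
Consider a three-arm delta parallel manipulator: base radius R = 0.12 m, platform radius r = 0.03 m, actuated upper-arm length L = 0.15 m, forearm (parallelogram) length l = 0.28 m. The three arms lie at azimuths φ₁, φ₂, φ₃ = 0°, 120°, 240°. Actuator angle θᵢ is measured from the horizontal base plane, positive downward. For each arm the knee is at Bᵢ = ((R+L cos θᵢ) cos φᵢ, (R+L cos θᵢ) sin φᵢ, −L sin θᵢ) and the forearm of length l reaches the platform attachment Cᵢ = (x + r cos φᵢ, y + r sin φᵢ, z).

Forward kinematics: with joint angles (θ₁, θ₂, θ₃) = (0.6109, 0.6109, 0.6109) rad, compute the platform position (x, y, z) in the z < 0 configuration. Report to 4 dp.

(0.0000, 0.0000, -0.2679)

arm 1 at φ=0.0°: (R−r)+L cos θ1 = 0.2129;  centre 1 = (0.2129, 0.0000, -0.0860)
φ2=120.0°: virtual centre (-0.1064, 0.1844, -0.0860), radius l
centre 3 = (0.2129·cos240.0°, 0.2129·sin240.0°, -0.0860) = (-0.1064, -0.1844, -0.0860)
|centre ₂|²−|centre ₁|² = 0.0000;  |centre ₃|²−|centre ₁|² = 0.0000
plane₁₂: -0.6386x+0.3687y+0.0000z = 0.0000
Cramer: x(z) = 0.0000+0.0000z;  y(z) = 0.0000+0.0000z
quadratic in z: (1.0000)z²+(0.1721)z+(-0.0257)=0, √Δ=0.3638 → z ∈ {-0.2679, 0.0959}; z = -0.2679 (taking z<0)
x = 0.0000, y = 0.0000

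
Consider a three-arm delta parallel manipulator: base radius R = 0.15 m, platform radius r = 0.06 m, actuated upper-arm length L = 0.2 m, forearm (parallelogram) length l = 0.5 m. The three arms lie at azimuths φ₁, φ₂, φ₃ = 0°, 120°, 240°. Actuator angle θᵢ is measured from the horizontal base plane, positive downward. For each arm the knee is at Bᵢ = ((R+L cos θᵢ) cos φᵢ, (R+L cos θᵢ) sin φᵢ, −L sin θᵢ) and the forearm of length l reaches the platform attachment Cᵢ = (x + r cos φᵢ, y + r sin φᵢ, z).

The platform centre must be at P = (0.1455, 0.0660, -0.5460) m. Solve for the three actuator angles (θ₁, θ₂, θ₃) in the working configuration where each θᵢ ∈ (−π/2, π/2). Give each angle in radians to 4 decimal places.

θ₁ = 0.3490, θ₂ = 0.7853, θ₃ = 1.0470

rotate P by −φ1: (0.1455, 0.0660, -0.5460)
  A=-0.0555, B=-0.5460, C=(l²−L²−A²−y'²−z²)/(2L)=-0.2389
  γ=atan2(-0.5460,-0.0555)=-1.6721;  ψ=arccos(-0.4353)=2.0211;  θ1=γ+ψ≈0.3490
φ2=120.0° → target in arm frame (-0.0156, -0.1590)
  A cos θ + B sin θ = C:  0.1056·cos θ + -0.5460·sin θ = -0.3114
  √(A²+B²)=0.5561;  θ2 = -1.3798+2.1651 ≈ 0.7853
arm 3 (φ=240.0°): x'=-0.1299, y'=0.0930
  A cos θ + B sin θ = C:  0.2199·cos θ + -0.5460·sin θ = -0.3628
  θ3 = atan2(B,A) + arccos(C/0.5886) = 1.0470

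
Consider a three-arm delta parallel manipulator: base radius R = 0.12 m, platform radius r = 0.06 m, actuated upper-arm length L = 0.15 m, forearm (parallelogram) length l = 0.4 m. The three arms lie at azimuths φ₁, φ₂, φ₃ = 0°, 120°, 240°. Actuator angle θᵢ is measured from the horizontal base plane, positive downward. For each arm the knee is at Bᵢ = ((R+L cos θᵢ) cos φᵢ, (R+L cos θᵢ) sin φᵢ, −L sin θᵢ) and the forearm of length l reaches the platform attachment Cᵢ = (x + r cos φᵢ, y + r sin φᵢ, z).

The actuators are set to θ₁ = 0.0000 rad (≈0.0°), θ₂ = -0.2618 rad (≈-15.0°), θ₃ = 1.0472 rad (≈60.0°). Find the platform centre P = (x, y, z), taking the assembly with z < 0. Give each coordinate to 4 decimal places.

(0.0781, 0.2052, -0.3170)

φ1=0.0°: virtual centre (0.2100, 0.0000, 0.0000), radius l
φ2=120.0°: virtual centre (-0.1024, 0.1774, 0.0388), radius l
arm 3 at φ=240.0°: (R−r)+L cos θ3 = 0.1350;  S3 = (-0.0675, -0.1169, -0.1299)
|S₂|²−|S₁|² = -0.0006;  |S₃|²−|S₁|² = -0.0090
[-0.6249 0.3549 0.0776]·P = -0.0006;  [-0.5550 -0.2338 -0.2598]·P = -0.0090
Cramer: x(z) = 0.0097-0.2158z;  y(z) = 0.0154-0.5988z
quadratic in z: (1.4052)z²+(0.0680)z+(-0.1197)=0, √Δ=0.8229 → z ∈ {-0.3170, 0.2686}; z = -0.3170 (taking z<0)
x = 0.0781, y = 0.2052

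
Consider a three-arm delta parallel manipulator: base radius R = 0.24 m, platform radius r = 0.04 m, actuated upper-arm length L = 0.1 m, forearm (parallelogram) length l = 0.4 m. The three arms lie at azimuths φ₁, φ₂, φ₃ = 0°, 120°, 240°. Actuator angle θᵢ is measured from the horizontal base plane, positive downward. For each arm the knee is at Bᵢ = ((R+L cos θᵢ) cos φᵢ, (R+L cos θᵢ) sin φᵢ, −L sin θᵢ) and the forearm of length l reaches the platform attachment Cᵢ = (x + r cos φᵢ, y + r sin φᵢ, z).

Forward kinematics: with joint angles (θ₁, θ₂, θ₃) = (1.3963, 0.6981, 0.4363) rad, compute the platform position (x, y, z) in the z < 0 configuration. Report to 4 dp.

arm 1 at φ=0.0°: (R−r)+L cos θ1 = 0.2174;  O1 = (0.2174, 0.0000, -0.0985)
φ2=120.0°: virtual centre (-0.1383, 0.2395, -0.0643), radius l
O3 = (0.2906·cos240.0°, 0.2906·sin240.0°, -0.0423) = (-0.1453, -0.2517, -0.0423)
eliminate P² terms by subtracting sphere 1 from 2 and 3
[-0.7113 0.4791 0.0684]·P = 0.0237;  [-0.7254 -0.5034 0.1124]·P = 0.0293
det = 0.7056;  x = -0.0368+0.1252z,  y = -0.0052+0.0430z
quadratic in z: (1.0175)z²+(0.1329)z+(-0.0857)=0, √Δ=0.6053 → z ∈ {-0.3627, 0.2321}; z = -0.3627 (taking z<0)
x = -0.0822, y = -0.0208

(-0.0822, -0.0208, -0.3627)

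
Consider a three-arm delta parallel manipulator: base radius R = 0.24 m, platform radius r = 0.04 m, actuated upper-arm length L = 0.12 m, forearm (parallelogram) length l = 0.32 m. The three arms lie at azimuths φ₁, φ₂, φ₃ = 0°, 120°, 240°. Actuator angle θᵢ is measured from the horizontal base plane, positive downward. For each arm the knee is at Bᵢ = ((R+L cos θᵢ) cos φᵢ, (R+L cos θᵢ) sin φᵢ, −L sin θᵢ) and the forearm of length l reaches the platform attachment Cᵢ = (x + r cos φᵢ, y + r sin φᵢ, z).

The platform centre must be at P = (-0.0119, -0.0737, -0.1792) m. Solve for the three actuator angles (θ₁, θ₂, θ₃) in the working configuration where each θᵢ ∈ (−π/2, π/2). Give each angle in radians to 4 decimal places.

arm 1 (φ=0.0°): x'=-0.0119, y'=-0.0737
  e−x'=0.2119;  (l²−L²−(e−x')²−y'²−z²)/2L = 0.0231
  γ=atan2(-0.1792,0.2119)=-0.7020;  ψ=arccos(0.0834)=1.4873;  θ1=γ+ψ≈0.7853
φ2=120.0° → target in arm frame (-0.0579, 0.0472)
  A=0.2579, B=-0.1792, C=(l²−L²−A²−y'²−z²)/(2L)=-0.0535
  γ=atan2(-0.1792,0.2579)=-0.6073;  ψ=arccos(-0.1703)=1.7420;  θ2=γ+ψ≈1.1347
rotate P by −φ3: (0.0698, 0.0265, -0.1792)
  e−x'=0.1302;  (l²−L²−(e−x')²−y'²−z²)/2L = 0.1593
  θ3 = atan2(B,A) + arccos(C/0.2215) = -0.1739

θ₁ = 0.7853, θ₂ = 1.1347, θ₃ = -0.1739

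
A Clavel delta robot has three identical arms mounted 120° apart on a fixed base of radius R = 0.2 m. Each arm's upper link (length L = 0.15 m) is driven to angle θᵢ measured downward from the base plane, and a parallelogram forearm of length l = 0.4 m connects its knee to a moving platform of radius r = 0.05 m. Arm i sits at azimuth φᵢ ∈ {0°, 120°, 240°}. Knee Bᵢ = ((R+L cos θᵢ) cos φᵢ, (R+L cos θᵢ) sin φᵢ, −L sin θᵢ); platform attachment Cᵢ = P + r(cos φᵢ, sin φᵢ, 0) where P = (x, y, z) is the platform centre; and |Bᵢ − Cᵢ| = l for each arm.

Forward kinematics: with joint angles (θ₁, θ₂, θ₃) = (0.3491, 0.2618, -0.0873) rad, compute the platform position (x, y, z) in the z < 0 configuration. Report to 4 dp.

φ1=0.0°: virtual centre (0.2910, 0.0000, -0.0513), radius l
centre 2 = (0.2949·cos120.0°, 0.2949·sin120.0°, -0.0388) = (-0.1474, 0.2554, -0.0388)
arm 3 at φ=240.0°: (R−r)+L cos θ3 = 0.2994;  centre 3 = (-0.1497, -0.2593, 0.0131)
|centre ₂|²−|centre ₁|² = 0.0012;  |centre ₃|²−|centre ₁|² = 0.0025
plane₁₂: -0.8768x+0.5108y+0.0250z = 0.0012
Cramer: x(z) = -0.0021+0.0870z;  y(z) = -0.0013+0.1005z
sphere 1 gives Az²+Bz+C=0 with A=1.0177, B=0.0514, C=-0.0715;  B²−4AC=0.2936;  roots -0.2915, 0.2410;  negative root z = -0.2915
x = -0.0275, y = -0.0306

(-0.0275, -0.0306, -0.2915)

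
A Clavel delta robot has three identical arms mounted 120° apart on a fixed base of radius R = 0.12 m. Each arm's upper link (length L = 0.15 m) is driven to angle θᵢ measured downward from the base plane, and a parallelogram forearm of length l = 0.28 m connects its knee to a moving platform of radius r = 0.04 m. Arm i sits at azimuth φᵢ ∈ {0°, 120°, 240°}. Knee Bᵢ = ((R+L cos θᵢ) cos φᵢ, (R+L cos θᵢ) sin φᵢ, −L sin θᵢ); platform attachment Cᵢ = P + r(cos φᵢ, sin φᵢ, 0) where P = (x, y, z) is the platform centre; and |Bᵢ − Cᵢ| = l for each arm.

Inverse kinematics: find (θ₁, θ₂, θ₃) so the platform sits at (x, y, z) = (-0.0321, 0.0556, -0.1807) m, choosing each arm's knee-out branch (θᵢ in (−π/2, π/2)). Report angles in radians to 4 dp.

φ1=0.0° → target in arm frame (-0.0321, 0.0556)
  e−x'=0.1121;  (l²−L²−(e−x')²−y'²−z²)/2L = 0.0253
  θ1 = atan2(B,A) + arccos(C/0.2126) = 0.4360
rotate P by −φ2: (0.0642, 0.0000, -0.1807)
  e−x'=0.0158;  (l²−L²−(e−x')²−y'²−z²)/2L = 0.0767
  √(A²+B²)=0.1814;  θ2 = -1.4836+1.1345 ≈ -0.3491
φ3=240.0° → target in arm frame (-0.0321, -0.0556)
  e−x'=0.1121;  (l²−L²−(e−x')²−y'²−z²)/2L = 0.0253
  γ=atan2(-0.1807,0.1121)=-1.0155;  ψ=arccos(0.1190)=1.4515;  θ3=γ+ψ≈0.4360

θ₁ = 0.4360, θ₂ = -0.3491, θ₃ = 0.4360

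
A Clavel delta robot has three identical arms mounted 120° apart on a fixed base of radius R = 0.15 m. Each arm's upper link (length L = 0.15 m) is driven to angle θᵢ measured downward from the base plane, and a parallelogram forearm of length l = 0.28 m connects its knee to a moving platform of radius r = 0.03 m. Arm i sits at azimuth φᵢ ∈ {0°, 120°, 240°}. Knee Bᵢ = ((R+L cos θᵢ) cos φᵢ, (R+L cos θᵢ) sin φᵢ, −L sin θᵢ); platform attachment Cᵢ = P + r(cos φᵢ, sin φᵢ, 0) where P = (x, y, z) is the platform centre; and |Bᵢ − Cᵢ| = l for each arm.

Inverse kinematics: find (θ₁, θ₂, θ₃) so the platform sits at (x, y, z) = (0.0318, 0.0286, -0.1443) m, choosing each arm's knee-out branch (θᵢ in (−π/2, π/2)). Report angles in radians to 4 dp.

θ₁ = -0.0005, θ₂ = 0.2622, θ₃ = 0.6983

rotate P by −φ1: (0.0318, 0.0286, -0.1443)
  A=0.0882, B=-0.1443, C=(l²−L²−A²−y'²−z²)/(2L)=0.0883
  √(A²+B²)=0.1691;  θ1 = -1.0222+1.0217 ≈ -0.0005
φ2=120.0° → target in arm frame (0.0089, -0.0418)
  A=0.1111, B=-0.1443, C=(l²−L²−A²−y'²−z²)/(2L)=0.0699
  γ=atan2(-0.1443,0.1111)=-0.9145;  ψ=arccos(0.3839)=1.1768;  θ2=γ+ψ≈0.2622
rotate P by −φ3: (-0.0407, 0.0132, -0.1443)
  e−x'=0.1607;  (l²−L²−(e−x')²−y'²−z²)/2L = 0.0303
  θ3 = atan2(B,A) + arccos(C/0.2160) = 0.6983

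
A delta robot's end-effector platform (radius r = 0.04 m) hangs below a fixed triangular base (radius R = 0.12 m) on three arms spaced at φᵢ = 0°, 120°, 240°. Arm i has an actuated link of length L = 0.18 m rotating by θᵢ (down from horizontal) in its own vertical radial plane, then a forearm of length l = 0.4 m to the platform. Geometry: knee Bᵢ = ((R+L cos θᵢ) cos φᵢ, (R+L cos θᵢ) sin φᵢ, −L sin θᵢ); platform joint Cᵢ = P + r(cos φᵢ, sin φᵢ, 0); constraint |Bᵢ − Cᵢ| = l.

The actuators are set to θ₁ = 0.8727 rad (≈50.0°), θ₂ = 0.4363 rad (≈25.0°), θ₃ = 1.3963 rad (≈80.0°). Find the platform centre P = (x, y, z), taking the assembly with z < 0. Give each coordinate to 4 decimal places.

S1 = (0.1957·cos0.0°, 0.1957·sin0.0°, -0.1379) = (0.1957, 0.0000, -0.1379)
arm 2 at φ=120.0°: (R−r)+L cos θ2 = 0.2431;  S2 = (-0.1216, 0.2106, -0.0761)
φ3=240.0°: virtual centre (-0.0556, -0.0963, -0.1773), radius l
eliminate P² terms by subtracting sphere 1 from 2 and 3
plane₁₂: -0.6345x+0.4211y+0.1237z = 0.0076
Cramer: x(z) = 0.0127-0.0280z;  y(z) = 0.0371-0.3357z
quadratic in z: (1.1135)z²+(0.2611)z+(-0.1061)=0, √Δ=0.7354 → z ∈ {-0.4475, 0.2130}; z = -0.4475 (taking z<0)
x = 0.0252, y = 0.1873

(0.0252, 0.1873, -0.4475)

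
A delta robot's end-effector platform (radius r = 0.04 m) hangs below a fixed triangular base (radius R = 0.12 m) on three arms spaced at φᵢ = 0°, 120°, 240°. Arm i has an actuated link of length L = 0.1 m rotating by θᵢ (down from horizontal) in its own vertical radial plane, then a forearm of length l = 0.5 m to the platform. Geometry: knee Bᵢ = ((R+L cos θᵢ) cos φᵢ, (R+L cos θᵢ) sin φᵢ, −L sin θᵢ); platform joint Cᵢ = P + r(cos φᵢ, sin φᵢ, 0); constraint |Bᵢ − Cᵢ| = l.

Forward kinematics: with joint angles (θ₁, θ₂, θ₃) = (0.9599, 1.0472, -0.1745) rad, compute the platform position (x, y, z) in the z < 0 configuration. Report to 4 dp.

φ1=0.0°: virtual centre (0.1374, 0.0000, -0.0819), radius l
O2 = (0.1300·cos120.0°, 0.1300·sin120.0°, -0.0866) = (-0.0650, 0.1126, -0.0866)
O3 = (0.1785·cos240.0°, 0.1785·sin240.0°, 0.0174) = (-0.0892, -0.1546, 0.0174)
eliminate P² terms by subtracting sphere 1 from 2 and 3
linear system: -0.4047x+0.2252y = -0.0012−-0.0094z; -0.4532x+-0.3091y = 0.0066−0.1985z
det = 0.2272;  x = -0.0049+0.1840z,  y = -0.0141+0.3725z
quadratic in z: (1.1726)z²+(0.1010)z+(-0.2228)=0, √Δ=1.0273 → z ∈ {-0.4811, 0.3950}; z = -0.4811 (taking z<0)
x = -0.0935, y = -0.1933

(-0.0935, -0.1933, -0.4811)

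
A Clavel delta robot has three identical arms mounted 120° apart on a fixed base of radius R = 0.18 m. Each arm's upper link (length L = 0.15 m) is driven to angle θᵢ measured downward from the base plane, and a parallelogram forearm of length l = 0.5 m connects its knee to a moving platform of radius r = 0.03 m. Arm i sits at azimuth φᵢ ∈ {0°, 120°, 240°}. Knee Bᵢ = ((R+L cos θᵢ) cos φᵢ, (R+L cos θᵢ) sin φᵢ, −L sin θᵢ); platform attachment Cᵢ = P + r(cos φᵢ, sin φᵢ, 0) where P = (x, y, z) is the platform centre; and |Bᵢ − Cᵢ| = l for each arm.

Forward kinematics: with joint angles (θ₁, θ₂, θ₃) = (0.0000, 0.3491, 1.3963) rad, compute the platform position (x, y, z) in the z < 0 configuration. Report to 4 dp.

(0.1507, 0.1703, -0.4458)

φ1=0.0°: virtual centre (0.3000, 0.0000, 0.0000), radius l
arm 2 at φ=120.0°: e+L cos θ2 = 0.2910;  S2 = (-0.1455, 0.2520, -0.0513)
S3 = (0.1760·cos240.0°, 0.1760·sin240.0°, -0.1477) = (-0.0880, -0.1525, -0.1477)
subtract pairs → two planes through P
linear system: -0.8910x+0.5039y = -0.0027−-0.1026z; -0.7760x+-0.3049y = -0.0372−-0.2954z
Cramer: x(z) = 0.0295-0.2719z;  y(z) = 0.0468-0.2770z
sphere 1 gives Az²+Bz+C=0 with A=1.1506, B=0.1211, C=-0.1747;  B²−4AC=0.8185;  roots -0.4458, 0.3405;  negative root z = -0.4458
x = 0.1507, y = 0.1703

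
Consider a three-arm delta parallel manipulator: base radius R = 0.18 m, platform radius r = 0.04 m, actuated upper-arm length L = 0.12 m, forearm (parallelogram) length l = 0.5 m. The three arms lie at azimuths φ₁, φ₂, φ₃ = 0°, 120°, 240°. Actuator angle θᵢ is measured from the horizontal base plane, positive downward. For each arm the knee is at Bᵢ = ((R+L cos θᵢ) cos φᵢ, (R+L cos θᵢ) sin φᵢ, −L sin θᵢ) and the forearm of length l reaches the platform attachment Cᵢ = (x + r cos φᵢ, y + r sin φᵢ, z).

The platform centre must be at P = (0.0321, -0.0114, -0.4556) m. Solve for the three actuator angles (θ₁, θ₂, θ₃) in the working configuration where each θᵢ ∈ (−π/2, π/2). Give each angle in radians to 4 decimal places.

arm 1 (φ=0.0°): x'=0.0321, y'=-0.0114
  A cos θ + B sin θ = C:  0.1079·cos θ + -0.4556·sin θ = 0.0677
  √(A²+B²)=0.4682;  θ1 = -1.3383+1.4256 ≈ 0.0874
φ2=120.0° → target in arm frame (-0.0259, -0.0221)
  e−x'=0.1659;  (l²−L²−(e−x')²−y'²−z²)/2L = 0.0000
  θ2 = atan2(B,A) + arccos(C/0.4849) = 0.3492
arm 3 (φ=240.0°): x'=-0.0062, y'=0.0335
  A=0.1462, B=-0.4556, C=(l²−L²−A²−y'²−z²)/(2L)=0.0231
  θ3 = atan2(B,A) + arccos(C/0.4785) = 0.2622

θ₁ = 0.0874, θ₂ = 0.3492, θ₃ = 0.2622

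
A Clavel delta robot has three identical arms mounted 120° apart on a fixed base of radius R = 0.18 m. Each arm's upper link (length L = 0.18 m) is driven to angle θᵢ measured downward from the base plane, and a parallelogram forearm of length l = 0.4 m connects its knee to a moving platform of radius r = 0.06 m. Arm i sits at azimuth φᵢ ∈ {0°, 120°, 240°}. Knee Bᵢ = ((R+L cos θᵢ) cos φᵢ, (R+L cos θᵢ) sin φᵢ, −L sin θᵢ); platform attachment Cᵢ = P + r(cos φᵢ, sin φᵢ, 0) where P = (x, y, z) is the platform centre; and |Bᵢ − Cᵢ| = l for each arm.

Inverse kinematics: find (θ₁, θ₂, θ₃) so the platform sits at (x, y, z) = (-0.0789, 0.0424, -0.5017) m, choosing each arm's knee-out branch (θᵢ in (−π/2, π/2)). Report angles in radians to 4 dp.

rotate P by −φ1: (-0.0789, 0.0424, -0.5017)
  A cos θ + B sin θ = C:  0.1989·cos θ + -0.5017·sin θ = -0.4596
  θ1 = atan2(B,A) + arccos(C/0.5397) = 1.3965
rotate P by −φ2: (0.0762, 0.0471, -0.5017)
  A cos θ + B sin θ = C:  0.0438·cos θ + -0.5017·sin θ = -0.3562
  θ2 = atan2(B,A) + arccos(C/0.5036) = 0.8729
arm 3 (φ=240.0°): x'=0.0027, y'=-0.0895
  A=0.1173, B=-0.5017, C=(l²−L²−A²−y'²−z²)/(2L)=-0.4052
  γ=atan2(-0.5017,0.1173)=-1.3412;  ψ=arccos(-0.7864)=2.4758;  θ3=γ+ψ≈1.1347

θ₁ = 1.3965, θ₂ = 0.8729, θ₃ = 1.1347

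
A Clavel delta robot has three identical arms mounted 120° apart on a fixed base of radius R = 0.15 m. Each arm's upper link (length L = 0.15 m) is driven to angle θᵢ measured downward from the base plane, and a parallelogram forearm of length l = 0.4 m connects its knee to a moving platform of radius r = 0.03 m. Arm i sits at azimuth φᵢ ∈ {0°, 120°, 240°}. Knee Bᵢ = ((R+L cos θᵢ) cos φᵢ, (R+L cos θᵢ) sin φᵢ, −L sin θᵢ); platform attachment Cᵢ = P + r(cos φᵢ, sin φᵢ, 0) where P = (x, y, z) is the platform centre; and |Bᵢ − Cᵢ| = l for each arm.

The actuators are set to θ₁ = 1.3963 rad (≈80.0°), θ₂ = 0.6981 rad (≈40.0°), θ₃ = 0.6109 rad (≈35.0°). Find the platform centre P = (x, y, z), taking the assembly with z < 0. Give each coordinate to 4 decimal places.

centre 1 = (0.1460·cos0.0°, 0.1460·sin0.0°, -0.1477) = (0.1460, 0.0000, -0.1477)
arm 2 at φ=120.0°: e+L cos θ2 = 0.2349;  centre 2 = (-0.1175, 0.2034, -0.0964)
centre 3 = (0.2429·cos240.0°, 0.2429·sin240.0°, -0.0860) = (-0.1214, -0.2103, -0.0860)
subtract pairs → two planes through P
[-0.5270 0.4069 0.1026]·P = 0.0213;  [-0.5350 -0.4207 0.1234]·P = 0.0232
det = 0.4393;  x = -0.0419+0.2125z,  y = -0.0019+0.0230z
quadratic in z: (1.0457)z²+(0.2155)z+(-0.1028)=0, √Δ=0.6903 → z ∈ {-0.4331, 0.2271}; z = -0.4331 (taking z<0)
x = -0.1340, y = -0.0119

(-0.1340, -0.0119, -0.4331)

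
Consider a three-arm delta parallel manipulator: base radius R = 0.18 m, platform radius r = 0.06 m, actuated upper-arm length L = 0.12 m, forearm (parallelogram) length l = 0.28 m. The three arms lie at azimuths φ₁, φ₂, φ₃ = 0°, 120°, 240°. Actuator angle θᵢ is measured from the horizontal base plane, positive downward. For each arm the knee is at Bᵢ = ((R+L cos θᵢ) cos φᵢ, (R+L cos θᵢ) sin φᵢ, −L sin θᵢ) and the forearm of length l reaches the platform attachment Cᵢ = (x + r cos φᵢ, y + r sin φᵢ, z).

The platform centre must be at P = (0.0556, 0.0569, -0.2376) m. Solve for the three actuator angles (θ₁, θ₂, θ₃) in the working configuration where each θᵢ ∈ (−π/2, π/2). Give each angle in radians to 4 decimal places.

arm 1 (φ=0.0°): x'=0.0556, y'=0.0569
  A=0.0644, B=-0.2376, C=(l²−L²−A²−y'²−z²)/(2L)=0.0007
  γ=atan2(-0.2376,0.0644)=-1.3061;  ψ=arccos(0.0027)=1.5681;  θ1=γ+ψ≈0.2620
rotate P by −φ2: (0.0215, -0.0766, -0.2376)
  A cos θ + B sin θ = C:  0.0985·cos θ + -0.2376·sin θ = -0.0335
  γ=atan2(-0.2376,0.0985)=-1.1777;  ψ=arccos(-0.1301)=1.7012;  θ2=γ+ψ≈0.5235
arm 3 (φ=240.0°): x'=-0.0771, y'=0.0197
  e−x'=0.1971;  (l²−L²−(e−x')²−y'²−z²)/2L = -0.1320
  θ3 = atan2(B,A) + arccos(C/0.3087) = 1.1343

θ₁ = 0.2620, θ₂ = 0.5235, θ₃ = 1.1343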